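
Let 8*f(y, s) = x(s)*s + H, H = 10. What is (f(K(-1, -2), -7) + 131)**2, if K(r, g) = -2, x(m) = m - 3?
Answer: 19881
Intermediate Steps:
x(m) = -3 + m
f(y, s) = 5/4 + s*(-3 + s)/8 (f(y, s) = ((-3 + s)*s + 10)/8 = (s*(-3 + s) + 10)/8 = (10 + s*(-3 + s))/8 = 5/4 + s*(-3 + s)/8)
(f(K(-1, -2), -7) + 131)**2 = ((5/4 + (1/8)*(-7)*(-3 - 7)) + 131)**2 = ((5/4 + (1/8)*(-7)*(-10)) + 131)**2 = ((5/4 + 35/4) + 131)**2 = (10 + 131)**2 = 141**2 = 19881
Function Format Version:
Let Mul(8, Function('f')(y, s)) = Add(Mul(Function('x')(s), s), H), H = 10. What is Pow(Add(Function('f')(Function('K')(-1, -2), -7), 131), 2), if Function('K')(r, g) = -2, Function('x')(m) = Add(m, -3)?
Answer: 19881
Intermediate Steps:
Function('x')(m) = Add(-3, m)
Function('f')(y, s) = Add(Rational(5, 4), Mul(Rational(1, 8), s, Add(-3, s))) (Function('f')(y, s) = Mul(Rational(1, 8), Add(Mul(Add(-3, s), s), 10)) = Mul(Rational(1, 8), Add(Mul(s, Add(-3, s)), 10)) = Mul(Rational(1, 8), Add(10, Mul(s, Add(-3, s)))) = Add(Rational(5, 4), Mul(Rational(1, 8), s, Add(-3, s))))
Pow(Add(Function('f')(Function('K')(-1, -2), -7), 131), 2) = Pow(Add(Add(Rational(5, 4), Mul(Rational(1, 8), -7, Add(-3, -7))), 131), 2) = Pow(Add(Add(Rational(5, 4), Mul(Rational(1, 8), -7, -10)), 131), 2) = Pow(Add(Add(Rational(5, 4), Rational(35, 4)), 131), 2) = Pow(Add(10, 131), 2) = Pow(141, 2) = 19881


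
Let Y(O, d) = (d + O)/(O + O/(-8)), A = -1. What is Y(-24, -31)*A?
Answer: -55/21 ≈ -2.6190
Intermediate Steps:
Y(O, d) = 8*(O + d)/(7*O) (Y(O, d) = (O + d)/(O + O*(-1/8)) = (O + d)/(O - O/8) = (O + d)/((7*O/8)) = (O + d)*(8/(7*O)) = 8*(O + d)/(7*O))
Y(-24, -31)*A = ((8/7)*(-24 - 31)/(-24))*(-1) = ((8/7)*(-1/24)*(-55))*(-1) = (55/21)*(-1) = -55/21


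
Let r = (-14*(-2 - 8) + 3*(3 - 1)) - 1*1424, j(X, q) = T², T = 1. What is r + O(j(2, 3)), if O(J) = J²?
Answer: -1277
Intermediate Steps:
j(X, q) = 1 (j(X, q) = 1² = 1)
r = -1278 (r = (-14*(-10) + 3*2) - 1424 = (140 + 6) - 1424 = 146 - 1424 = -1278)
r + O(j(2, 3)) = -1278 + 1² = -1278 + 1 = -1277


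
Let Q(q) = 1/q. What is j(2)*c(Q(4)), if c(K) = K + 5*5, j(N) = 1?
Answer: 101/4 ≈ 25.250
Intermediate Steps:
c(K) = 25 + K (c(K) = K + 25 = 25 + K)
j(2)*c(Q(4)) = 1*(25 + 1/4) = 1*(101/4) = 101/4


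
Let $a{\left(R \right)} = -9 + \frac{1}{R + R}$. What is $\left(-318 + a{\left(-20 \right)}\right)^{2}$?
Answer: $\frac{171112561}{1600} \approx 1.0695 \cdot 10^{5}$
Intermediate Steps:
$a{\left(R \right)} = -9 + \frac{1}{2 R}$
$\left(-318 + a{\left(-20 \right)}\right)^{2} = \left(-318 - \left(9 - \frac{1}{2 \left(-20\right)}\right)\right)^{2} = \left(-318 + \left(-9 + \frac{1}{2} \left(- \frac{1}{20}\right)\right)\right)^{2} = \left(-318 - \frac{361}{40}\right)^{2} = \left(- \frac{13081}{40}\right)^{2} = \frac{171112561}{1600}$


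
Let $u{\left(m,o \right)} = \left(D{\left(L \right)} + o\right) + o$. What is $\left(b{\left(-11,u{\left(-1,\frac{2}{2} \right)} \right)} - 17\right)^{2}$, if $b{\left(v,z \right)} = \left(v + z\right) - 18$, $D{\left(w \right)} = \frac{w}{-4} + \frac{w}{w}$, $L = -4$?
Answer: $1764$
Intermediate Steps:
$D{\left(w \right)} = 1 - \frac{w}{4}$ ($D{\left(w \right)} = w \left(- \frac{1}{4}\right) + 1 = - \frac{w}{4} + 1 = 1 - \frac{w}{4}$)
$u{\left(m,o \right)} = 2 + 2 o$ ($u{\left(m,o \right)} = \left(\left(1 - -1\right) + o\right) + o = \left(\left(1 + 1\right) + o\right) + o = \left(2 + o\right) + o = 2 + 2 o$)
$b{\left(v,z \right)} = -18 + v + z$
$\left(b{\left(-11,u{\left(-1,\frac{2}{2} \right)} \right)} - 17\right)^{2} = \left(\left(-18 - 11 + \left(2 + 2 \cdot \frac{2}{2}\right)\right) - 17\right)^{2} = \left(\left(-18 - 11 + \left(2 + 2 \cdot 2 \cdot \frac{1}{2}\right)\right) - 17\right)^{2} = \left(\left(-18 - 11 + \left(2 + 2 \cdot 1\right)\right) - 17\right)^{2} = \left(\left(-18 - 11 + \left(2 + 2\right)\right) - 17\right)^{2} = \left(\left(-18 - 11 + 4\right) - 17\right)^{2} = \left(-25 - 17\right)^{2} = \left(-42\right)^{2} = 1764$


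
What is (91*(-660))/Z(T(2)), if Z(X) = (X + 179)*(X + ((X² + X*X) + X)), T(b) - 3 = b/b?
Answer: -1001/122 ≈ -8.2049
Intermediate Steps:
T(b) = 4 (T(b) = 3 + b/b = 3 + 1 = 4)
Z(X) = (179 + X)*(2*X + 2*X²) (Z(X) = (179 + X)*(X + ((X² + X²) + X)) = (179 + X)*(X + (2*X² + X)) = (179 + X)*(X + (X + 2*X²)) = (179 + X)*(2*X + 2*X²))
(91*(-660))/Z(T(2)) = (91*(-660))/((2*4*(179 + 4² + 180*4))) = -60060*1/(8*(179 + 16 + 720)) = -60060/(2*4*915) = -60060/7320 = -60060*1/7320 = -1001/122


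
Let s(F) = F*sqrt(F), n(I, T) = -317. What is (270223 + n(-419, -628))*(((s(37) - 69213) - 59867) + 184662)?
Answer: 15001915292 + 9986522*sqrt(37) ≈ 1.5063e+10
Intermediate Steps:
s(F) = F**(3/2)
(270223 + n(-419, -628))*(((s(37) - 69213) - 59867) + 184662) = (270223 - 317)*(((37**(3/2) - 69213) - 59867) + 184662) = 269906*(((37*sqrt(37) - 69213) - 59867) + 184662) = 269906*(((-69213 + 37*sqrt(37)) - 59867) + 184662) = 269906*((-129080 + 37*sqrt(37)) + 184662) = 269906*(55582 + 37*sqrt(37)) = 15001915292 + 9986522*sqrt(37)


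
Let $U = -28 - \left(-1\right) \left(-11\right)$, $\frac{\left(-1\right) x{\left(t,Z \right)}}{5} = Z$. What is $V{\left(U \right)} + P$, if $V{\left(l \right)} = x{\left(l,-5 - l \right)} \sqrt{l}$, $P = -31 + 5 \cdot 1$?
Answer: $-26 - 170 i \sqrt{39} \approx -26.0 - 1061.7 i$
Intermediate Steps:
$x{\left(t,Z \right)} = - 5 Z$
$P = -26$ ($P = -31 + 5 = -26$)
$U = -39$ ($U = -28 - 11 = -39$)
$V{\left(l \right)} = \sqrt{l} \left(25 + 5 l\right)$ ($V{\left(l \right)} = - 5 \left(-5 - l\right) \sqrt{l} = \left(25 + 5 l\right) \sqrt{l} = \sqrt{l} \left(25 + 5 l\right)$)
$V{\left(U \right)} + P = 5 \sqrt{-39} \left(5 - 39\right) - 26 = 5 i \sqrt{39} \left(-34\right) - 26 = - 170 i \sqrt{39} - 26 = -26 - 170 i \sqrt{39}$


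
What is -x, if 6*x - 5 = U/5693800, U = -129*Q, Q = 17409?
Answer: -3746177/4880400 ≈ -0.76760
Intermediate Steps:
U = -2245761 (U = -129*17409 = -2245761)
x = 3746177/4880400 (x = 5/6 + (-2245761/5693800)/6 = 5/6 + (-2245761*1/5693800)/6 = 5/6 + (1/6)*(-320823/813400) = 5/6 - 106941/1626800 = 3746177/4880400 ≈ 0.76760)
-x = -1*3746177/4880400 = -3746177/4880400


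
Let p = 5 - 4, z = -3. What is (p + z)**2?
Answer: 4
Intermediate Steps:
p = 1
(p + z)**2 = (1 - 3)**2 = (-2)**2 = 4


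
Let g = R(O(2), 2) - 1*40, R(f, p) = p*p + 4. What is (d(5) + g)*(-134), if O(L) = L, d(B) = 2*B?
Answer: 2948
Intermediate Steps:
R(f, p) = 4 + p² (R(f, p) = p² + 4 = 4 + p²)
g = -32 (g = (4 + 2²) - 1*40 = (4 + 4) - 40 = 8 - 40 = -32)
(d(5) + g)*(-134) = (2*5 - 32)*(-134) = (10 - 32)*(-134) = -22*(-134) = 2948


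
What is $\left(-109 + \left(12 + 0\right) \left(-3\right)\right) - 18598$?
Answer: $-18743$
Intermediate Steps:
$\left(-109 + \left(12 + 0\right) \left(-3\right)\right) - 18598 = \left(-109 + 12 \left(-3\right)\right) - 18598 = \left(-109 - 36\right) - 18598 = -145 - 18598 = -18743$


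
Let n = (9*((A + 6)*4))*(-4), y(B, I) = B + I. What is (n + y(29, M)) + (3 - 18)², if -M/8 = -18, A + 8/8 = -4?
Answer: 254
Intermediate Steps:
A = -5 (A = -1 - 4 = -5)
M = 144 (M = -8*(-18) = 144)
n = -144 (n = (9*((-5 + 6)*4))*(-4) = (9*(1*4))*(-4) = (9*4)*(-4) = 36*(-4) = -144)
(n + y(29, M)) + (3 - 18)² = (-144 + (29 + 144)) + (3 - 18)² = (-144 + 173) + (-15)² = 29 + 225 = 254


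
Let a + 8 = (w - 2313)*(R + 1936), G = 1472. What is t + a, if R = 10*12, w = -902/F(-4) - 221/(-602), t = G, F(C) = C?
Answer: -1291194048/301 ≈ -4.2897e+6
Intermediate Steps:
t = 1472
w = 67986/301 (w = -902/(-4) - 221/(-602) = -902*(-¼) - 221*(-1/602) = 451/2 + 221/602 = 67986/301 ≈ 225.87)
R = 120
a = -1291637120/301 (a = -8 + (67986/301 - 2313)*(120 + 1936) = -8 - 628227/301*2056 = -8 - 1291634712/301 = -1291637120/301 ≈ -4.2912e+6)
t + a = 1472 - 1291637120/301 = -1291194048/301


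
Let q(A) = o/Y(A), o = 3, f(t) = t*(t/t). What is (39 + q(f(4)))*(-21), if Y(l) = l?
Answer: -3339/4 ≈ -834.75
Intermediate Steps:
f(t) = t (f(t) = t*1 = t)
q(A) = 3/A
(39 + q(f(4)))*(-21) = (39 + 3/4)*(-21) = (39 + 3*(¼))*(-21) = (39 + ¾)*(-21) = (159/4)*(-21) = -3339/4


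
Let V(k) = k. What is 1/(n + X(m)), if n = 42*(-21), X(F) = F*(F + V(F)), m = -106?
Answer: 1/21590 ≈ 4.6318e-5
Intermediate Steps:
X(F) = 2*F² (X(F) = F*(F + F) = F*(2*F) = 2*F²)
n = -882
1/(n + X(m)) = 1/(-882 + 2*(-106)²) = 1/(-882 + 2*11236) = 1/(-882 + 22472) = 1/21590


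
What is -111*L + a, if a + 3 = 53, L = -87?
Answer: 9707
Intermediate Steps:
a = 50 (a = -3 + 53 = 50)
-111*L + a = -111*(-87) + 50 = 9657 + 50 = 9707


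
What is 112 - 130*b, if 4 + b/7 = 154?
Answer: -136388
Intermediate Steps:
b = 1050 (b = -28 + 7*154 = -28 + 1078 = 1050)
112 - 130*b = 112 - 130*1050 = 112 - 136500 = -136388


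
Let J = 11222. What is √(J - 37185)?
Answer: I*√25963 ≈ 161.13*I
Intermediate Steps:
√(J - 37185) = √(11222 - 37185) = √(-25963) = I*√25963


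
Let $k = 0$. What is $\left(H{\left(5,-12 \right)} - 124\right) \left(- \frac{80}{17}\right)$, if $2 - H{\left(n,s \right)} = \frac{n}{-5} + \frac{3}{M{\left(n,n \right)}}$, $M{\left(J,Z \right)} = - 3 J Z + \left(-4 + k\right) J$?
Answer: $\frac{10816}{19} \approx 569.26$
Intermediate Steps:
$M{\left(J,Z \right)} = - 4 J - 3 J Z$ ($M{\left(J,Z \right)} = - 3 J Z + \left(-4 + 0\right) J = - 3 J Z - 4 J = - 4 J - 3 J Z$)
$H{\left(n,s \right)} = 2 + \frac{n}{5} + \frac{3}{n \left(4 + 3 n\right)}$ ($H{\left(n,s \right)} = 2 - \left(\frac{n}{-5} + \frac{3}{\left(-1\right) n \left(4 + 3 n\right)}\right) = 2 - \left(n \left(- \frac{1}{5}\right) + 3 \left(- \frac{1}{n \left(4 + 3 n\right)}\right)\right) = 2 - \left(- \frac{n}{5} - \frac{3}{n \left(4 + 3 n\right)}\right) = 2 + \left(\frac{n}{5} + \frac{3}{n \left(4 + 3 n\right)}\right) = 2 + \frac{n}{5} + \frac{3}{n \left(4 + 3 n\right)}$)
$\left(H{\left(5,-12 \right)} - 124\right) \left(- \frac{80}{17}\right) = \left(\frac{15 + 5 \left(4 + 3 \cdot 5\right) \left(10 + 5\right)}{5 \cdot 5 \left(4 + 3 \cdot 5\right)} - 124\right) \left(- \frac{80}{17}\right) = \left(\frac{1}{5} \cdot \frac{1}{5} \frac{1}{4 + 15} \left(15 + 5 \left(4 + 15\right) 15\right) - 124\right) \left(\left(-80\right) \frac{1}{17}\right) = \left(\frac{1}{5} \cdot \frac{1}{5} \cdot \frac{1}{19} \left(15 + 5 \cdot 19 \cdot 15\right) - 124\right) \left(- \frac{80}{17}\right) = \left(\frac{1}{5} \cdot \frac{1}{5} \cdot \frac{1}{19} \left(15 + 1425\right) - 124\right) \left(- \frac{80}{17}\right) = \left(\frac{1}{5} \cdot \frac{1}{5} \cdot \frac{1}{19} \cdot 1440 - 124\right) \left(- \frac{80}{17}\right) = \left(\frac{288}{95} - 124\right) \left(- \frac{80}{17}\right) = \left(- \frac{11492}{95}\right) \left(- \frac{80}{17}\right) = \frac{10816}{19}$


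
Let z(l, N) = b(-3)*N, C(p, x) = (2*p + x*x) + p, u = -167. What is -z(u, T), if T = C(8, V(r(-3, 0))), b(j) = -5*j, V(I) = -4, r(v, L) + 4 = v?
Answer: -600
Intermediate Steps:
r(v, L) = -4 + v
C(p, x) = x² + 3*p (C(p, x) = (2*p + x²) + p = (x² + 2*p) + p = x² + 3*p)
T = 40 (T = (-4)² + 3*8 = 16 + 24 = 40)
z(l, N) = 15*N (z(l, N) = (-5*(-3))*N = 15*N)
-z(u, T) = -15*40 = -1*600 = -600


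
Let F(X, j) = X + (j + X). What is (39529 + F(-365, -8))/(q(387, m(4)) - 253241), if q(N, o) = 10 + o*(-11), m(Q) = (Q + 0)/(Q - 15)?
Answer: -38791/253227 ≈ -0.15319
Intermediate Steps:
F(X, j) = j + 2*X (F(X, j) = X + (X + j) = j + 2*X)
m(Q) = Q/(-15 + Q)
q(N, o) = 10 - 11*o
(39529 + F(-365, -8))/(q(387, m(4)) - 253241) = (39529 + (-8 + 2*(-365)))/((10 - 44/(-15 + 4)) - 253241) = (39529 + (-8 - 730))/((10 - 44/(-11)) - 253241) = (39529 - 738)/((10 - 44*(-1)/11) - 253241) = 38791/((10 - 11*(-4/11)) - 253241) = 38791/((10 + 4) - 253241) = 38791/(14 - 253241) = 38791/(-253227) = 38791*(-1/253227) = -38791/253227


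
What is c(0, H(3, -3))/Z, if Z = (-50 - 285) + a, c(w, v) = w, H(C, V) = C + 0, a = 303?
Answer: 0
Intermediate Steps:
H(C, V) = C
Z = -32 (Z = (-50 - 285) + 303 = -335 + 303 = -32)
c(0, H(3, -3))/Z = 0/(-32) = 0*(-1/32) = 0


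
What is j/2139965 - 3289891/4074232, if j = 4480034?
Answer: 11212446290073/8718713881880 ≈ 1.2860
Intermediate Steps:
j/2139965 - 3289891/4074232 = 4480034/2139965 - 3289891/4074232 = 11212446290073/8718713881880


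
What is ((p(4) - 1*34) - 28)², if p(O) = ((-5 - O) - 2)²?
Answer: 3481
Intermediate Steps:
p(O) = (-7 - O)²
((p(4) - 1*34) - 28)² = (((7 + 4)² - 1*34) - 28)² = ((11² - 34) - 28)² = ((121 - 34) - 28)² = (87 - 28)² = 59² = 3481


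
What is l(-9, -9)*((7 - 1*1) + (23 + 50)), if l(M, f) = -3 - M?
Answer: 474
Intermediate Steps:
l(-9, -9)*((7 - 1*1) + (23 + 50)) = (-3 - 1*(-9))*((7 - 1*1) + (23 + 50)) = (-3 + 9)*((7 - 1) + 73) = 6*(6 + 73) = 6*79 = 474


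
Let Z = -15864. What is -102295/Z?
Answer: 102295/15864 ≈ 6.4482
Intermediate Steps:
-102295/Z = -102295/(-15864) = -102295*(-1/15864) = 102295/15864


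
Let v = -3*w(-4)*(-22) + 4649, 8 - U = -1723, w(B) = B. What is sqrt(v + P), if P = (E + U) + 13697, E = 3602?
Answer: sqrt(23415) ≈ 153.02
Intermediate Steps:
U = 1731 (U = 8 - 1*(-1723) = 8 + 1723 = 1731)
v = 4385 (v = -3*(-4)*(-22) + 4649 = 12*(-22) + 4649 = -264 + 4649 = 4385)
P = 19030 (P = (3602 + 1731) + 13697 = 5333 + 13697 = 19030)
sqrt(v + P) = sqrt(4385 + 19030) = sqrt(23415)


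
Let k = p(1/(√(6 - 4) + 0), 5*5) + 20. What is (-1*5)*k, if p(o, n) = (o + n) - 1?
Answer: -220 - 5*√2/2 ≈ -223.54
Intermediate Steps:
p(o, n) = -1 + n + o (p(o, n) = (n + o) - 1 = -1 + n + o)
k = 44 + √2/2 (k = (-1 + 5*5 + 1/(√(6 - 4) + 0)) + 20 = (-1 + 25 + 1/(√2 + 0)) + 20 = (-1 + 25 + 1/(√2)) + 20 = (-1 + 25 + √2/2) + 20 = (24 + √2/2) + 20 = 44 + √2/2 ≈ 44.707)
(-1*5)*k = (-1*5)*(44 + √2/2) = -5*(44 + √2/2) = -220 - 5*√2/2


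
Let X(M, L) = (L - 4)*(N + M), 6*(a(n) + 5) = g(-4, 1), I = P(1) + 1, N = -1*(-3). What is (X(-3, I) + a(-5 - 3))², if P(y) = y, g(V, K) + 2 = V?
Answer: 36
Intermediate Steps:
g(V, K) = -2 + V
N = 3
I = 2 (I = 1 + 1 = 2)
a(n) = -6 (a(n) = -5 + (-2 - 4)/6 = -5 + (⅙)*(-6) = -5 - 1 = -6)
X(M, L) = (-4 + L)*(3 + M) (X(M, L) = (L - 4)*(3 + M) = (-4 + L)*(3 + M))
(X(-3, I) + a(-5 - 3))² = ((-12 - 4*(-3) + 3*2 + 2*(-3)) - 6)² = ((-12 + 12 + 6 - 6) - 6)² = (0 - 6)² = (-6)² = 36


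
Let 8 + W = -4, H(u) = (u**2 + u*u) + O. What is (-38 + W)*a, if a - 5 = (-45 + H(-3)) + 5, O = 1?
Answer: 800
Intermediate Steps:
H(u) = 1 + 2*u**2 (H(u) = (u**2 + u*u) + 1 = (u**2 + u**2) + 1 = 2*u**2 + 1 = 1 + 2*u**2)
a = -16 (a = 5 + ((-45 + (1 + 2*(-3)**2)) + 5) = 5 + ((-45 + (1 + 2*9)) + 5) = 5 + ((-45 + (1 + 18)) + 5) = 5 + ((-45 + 19) + 5) = 5 + (-26 + 5) = 5 - 21 = -16)
W = -12 (W = -8 - 4 = -12)
(-38 + W)*a = (-38 - 12)*(-16) = -50*(-16) = 800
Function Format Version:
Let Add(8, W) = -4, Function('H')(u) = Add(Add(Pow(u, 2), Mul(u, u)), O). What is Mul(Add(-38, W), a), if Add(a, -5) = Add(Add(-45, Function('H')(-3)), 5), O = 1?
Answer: 800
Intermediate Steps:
Function('H')(u) = Add(1, Mul(2, Pow(u, 2))) (Function('H')(u) = Add(Add(Pow(u, 2), Mul(u, u)), 1) = Add(Add(Pow(u, 2), Pow(u, 2)), 1) = Add(Mul(2, Pow(u, 2)), 1) = Add(1, Mul(2, Pow(u, 2))))
a = -16 (a = Add(5, Add(Add(-45, Add(1, Mul(2, Pow(-3, 2)))), 5)) = Add(5, Add(Add(-45, Add(1, Mul(2, 9))), 5)) = Add(5, Add(Add(-45, Add(1, 18)), 5)) = Add(5, Add(Add(-45, 19), 5)) = Add(5, Add(-26, 5)) = Add(5, -21) = -16)
W = -12 (W = Add(-8, -4) = -12)
Mul(Add(-38, W), a) = Mul(Add(-38, -12), -16) = Mul(-50, -16) = 800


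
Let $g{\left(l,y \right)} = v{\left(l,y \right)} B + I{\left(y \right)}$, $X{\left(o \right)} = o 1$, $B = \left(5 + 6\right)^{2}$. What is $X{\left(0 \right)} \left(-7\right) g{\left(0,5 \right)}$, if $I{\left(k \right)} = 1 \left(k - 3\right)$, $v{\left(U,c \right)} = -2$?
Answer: $0$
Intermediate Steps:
$B = 121$ ($B = 11^{2} = 121$)
$X{\left(o \right)} = o$
$I{\left(k \right)} = -3 + k$ ($I{\left(k \right)} = 1 \left(-3 + k\right) = -3 + k$)
$g{\left(l,y \right)} = -245 + y$ ($g{\left(l,y \right)} = \left(-2\right) 121 + \left(-3 + y\right) = -242 + \left(-3 + y\right) = -245 + y$)
$X{\left(0 \right)} \left(-7\right) g{\left(0,5 \right)} = 0 \left(-7\right) \left(-245 + 5\right) = 0 \left(-240\right) = 0$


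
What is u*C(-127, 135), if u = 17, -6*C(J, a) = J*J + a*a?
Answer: -292009/3 ≈ -97336.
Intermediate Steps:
C(J, a) = -J²/6 - a²/6 (C(J, a) = -(J*J + a*a)/6 = -(J² + a²)/6 = -J²/6 - a²/6)
u*C(-127, 135) = 17*(-⅙*(-127)² - ⅙*135²) = 17*(-⅙*16129 - ⅙*18225) = 17*(-16129/6 - 6075/2) = 17*(-17177/3) = -292009/3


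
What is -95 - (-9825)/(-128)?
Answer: -21985/128 ≈ -171.76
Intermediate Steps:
-95 - (-9825)/(-128) = -95 - (-9825)*(-1)/128 = -95 - 131*75/128 = -95 - 9825/128 = -21985/128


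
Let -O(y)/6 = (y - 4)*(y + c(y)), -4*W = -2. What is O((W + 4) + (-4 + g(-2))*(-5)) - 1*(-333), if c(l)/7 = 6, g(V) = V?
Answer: -27333/2 ≈ -13667.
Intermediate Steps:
W = ½ (W = -¼*(-2) = ½ ≈ 0.50000)
c(l) = 42 (c(l) = 7*6 = 42)
O(y) = -6*(-4 + y)*(42 + y) (O(y) = -6*(y - 4)*(y + 42) = -6*(-4 + y)*(42 + y))
O((W + 4) + (-4 + g(-2))*(-5)) - 1*(-333) = (1008 - 228*((½ + 4) + (-4 - 2)*(-5)) - 6*((½ + 4) + (-4 - 2)*(-5))²) - 1*(-333) = (1008 - 228*(9/2 - 6*(-5)) - 6*(9/2 - 6*(-5))²) + 333 = (1008 - 228*(9/2 + 30) - 6*(9/2 + 30)²) + 333 = (1008 - 228*69/2 - 6*(69/2)²) + 333 = (1008 - 7866 - 6*4761/4) + 333 = (1008 - 7866 - 14283/2) + 333 = -27999/2 + 333 = -27333/2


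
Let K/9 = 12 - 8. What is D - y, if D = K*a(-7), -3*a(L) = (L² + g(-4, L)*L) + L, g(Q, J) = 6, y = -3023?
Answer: 3023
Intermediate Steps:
a(L) = -7*L/3 - L²/3 (a(L) = -((L² + 6*L) + L)/3 = -(L² + 7*L)/3 = -7*L/3 - L²/3)
K = 36 (K = 9*(12 - 8) = 9*4 = 36)
D = 0 (D = 36*(-⅓*(-7)*(7 - 7)) = 36*(-⅓*(-7)*0) = 36*0 = 0)
D - y = 0 - 1*(-3023) = 0 + 3023 = 3023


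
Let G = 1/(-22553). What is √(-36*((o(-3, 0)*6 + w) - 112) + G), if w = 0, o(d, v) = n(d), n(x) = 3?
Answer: √1721230323103/22553 ≈ 58.172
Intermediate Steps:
o(d, v) = 3
G = -1/22553 ≈ -4.4340e-5
√(-36*((o(-3, 0)*6 + w) - 112) + G) = √(-36*((3*6 + 0) - 112) - 1/22553) = √(-36*((18 + 0) - 112) - 1/22553) = √(-36*(18 - 112) - 1/22553) = √(-36*(-94) - 1/22553) = √(3384 - 1/22553) = √(76319351/22553) = √1721230323103/22553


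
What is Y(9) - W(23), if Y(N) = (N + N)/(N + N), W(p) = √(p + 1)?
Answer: 1 - 2*√6 ≈ -3.8990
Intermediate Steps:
W(p) = √(1 + p)
Y(N) = 1 (Y(N) = (2*N)/((2*N)) = (2*N)*(1/(2*N)) = 1)
Y(9) - W(23) = 1 - √(1 + 23) = 1 - √24 = 1 - 2*√6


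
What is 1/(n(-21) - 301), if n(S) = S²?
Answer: 1/140 ≈ 0.0071429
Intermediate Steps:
1/(n(-21) - 301) = 1/((-21)² - 301) = 1/(441 - 301) = 1/140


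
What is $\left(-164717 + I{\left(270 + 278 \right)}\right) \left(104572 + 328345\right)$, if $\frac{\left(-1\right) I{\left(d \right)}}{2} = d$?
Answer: $-71783266521$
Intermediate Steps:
$I{\left(d \right)} = - 2 d$
$\left(-164717 + I{\left(270 + 278 \right)}\right) \left(104572 + 328345\right) = \left(-164717 - 2 \left(270 + 278\right)\right) \left(104572 + 328345\right) = \left(-164717 - 1096\right) 432917 = \left(-165813\right) 432917 = -71783266521$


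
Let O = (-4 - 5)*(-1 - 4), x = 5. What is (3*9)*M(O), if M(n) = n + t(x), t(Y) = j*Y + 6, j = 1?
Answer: 1512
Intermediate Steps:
t(Y) = 6 + Y (t(Y) = 1*Y + 6 = Y + 6 = 6 + Y)
O = 45 (O = -9*(-5) = 45)
M(n) = 11 + n (M(n) = n + (6 + 5) = n + 11 = 11 + n)
(3*9)*M(O) = (3*9)*(11 + 45) = 27*56 = 1512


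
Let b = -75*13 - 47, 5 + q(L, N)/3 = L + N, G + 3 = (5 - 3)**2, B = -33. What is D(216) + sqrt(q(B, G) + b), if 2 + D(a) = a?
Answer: 214 + I*sqrt(1133) ≈ 214.0 + 33.66*I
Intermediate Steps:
D(a) = -2 + a
G = 1 (G = -3 + (5 - 3)**2 = -3 + 2**2 = -3 + 4 = 1)
q(L, N) = -15 + 3*L + 3*N (q(L, N) = -15 + 3*(L + N) = -15 + (3*L + 3*N) = -15 + 3*L + 3*N)
b = -1022 (b = -975 - 47 = -1022)
D(216) + sqrt(q(B, G) + b) = (-2 + 216) + sqrt((-15 + 3*(-33) + 3*1) - 1022) = 214 + sqrt((-15 - 99 + 3) - 1022) = 214 + sqrt(-111 - 1022) = 214 + sqrt(-1133) = 214 + I*sqrt(1133)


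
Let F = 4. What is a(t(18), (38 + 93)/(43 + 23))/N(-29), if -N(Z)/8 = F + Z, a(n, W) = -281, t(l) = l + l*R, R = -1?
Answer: -281/200 ≈ -1.4050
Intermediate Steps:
t(l) = 0 (t(l) = l + l*(-1) = l - l = 0)
N(Z) = -32 - 8*Z (N(Z) = -8*(4 + Z) = -32 - 8*Z)
a(t(18), (38 + 93)/(43 + 23))/N(-29) = -281/(-32 - 8*(-29)) = -281/(-32 + 232) = -281/200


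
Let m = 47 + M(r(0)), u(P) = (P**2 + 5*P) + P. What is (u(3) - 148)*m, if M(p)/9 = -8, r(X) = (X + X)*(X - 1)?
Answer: 3025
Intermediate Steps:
r(X) = 2*X*(-1 + X) (r(X) = (2*X)*(-1 + X) = 2*X*(-1 + X))
u(P) = P**2 + 6*P
M(p) = -72 (M(p) = 9*(-8) = -72)
m = -25 (m = 47 - 72 = -25)
(u(3) - 148)*m = (3*(6 + 3) - 148)*(-25) = (3*9 - 148)*(-25) = (27 - 148)*(-25) = -121*(-25) = 3025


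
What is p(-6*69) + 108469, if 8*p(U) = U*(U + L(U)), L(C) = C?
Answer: 151318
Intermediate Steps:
p(U) = U²/4 (p(U) = (U*(U + U))/8 = (U*(2*U))/8 = (2*U²)/8 = U²/4)
p(-6*69) + 108469 = (-6*69)²/4 + 108469 = (¼)*(-414)² + 108469 = (¼)*171396 + 108469 = 42849 + 108469 = 151318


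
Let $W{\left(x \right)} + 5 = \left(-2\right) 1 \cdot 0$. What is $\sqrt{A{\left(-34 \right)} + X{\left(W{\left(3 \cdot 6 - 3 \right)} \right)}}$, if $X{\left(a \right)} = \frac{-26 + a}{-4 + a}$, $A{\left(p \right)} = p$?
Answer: $\frac{5 i \sqrt{11}}{3} \approx 5.5277 i$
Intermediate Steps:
$W{\left(x \right)} = -5$ ($W{\left(x \right)} = -5 + \left(-2\right) 1 \cdot 0 = -5 - 0 = -5 + 0 = -5$)
$X{\left(a \right)} = \frac{-26 + a}{-4 + a}$
$\sqrt{A{\left(-34 \right)} + X{\left(W{\left(3 \cdot 6 - 3 \right)} \right)}} = \sqrt{-34 + \frac{-26 - 5}{-4 - 5}} = \sqrt{-34 + \frac{1}{-9} \left(-31\right)} = \sqrt{-34 - - \frac{31}{9}} = \sqrt{-34 + \frac{31}{9}} = \sqrt{- \frac{275}{9}} = \frac{5 i \sqrt{11}}{3}$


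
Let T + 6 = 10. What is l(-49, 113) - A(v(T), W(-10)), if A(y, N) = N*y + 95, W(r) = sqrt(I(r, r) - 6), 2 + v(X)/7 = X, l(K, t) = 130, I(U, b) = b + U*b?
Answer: 35 - 28*sqrt(21) ≈ -93.312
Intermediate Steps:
T = 4 (T = -6 + 10 = 4)
v(X) = -14 + 7*X
W(r) = sqrt(-6 + r*(1 + r)) (W(r) = sqrt(r*(1 + r) - 6) = sqrt(-6 + r*(1 + r)))
A(y, N) = 95 + N*y
l(-49, 113) - A(v(T), W(-10)) = 130 - (95 + sqrt(-6 - 10*(1 - 10))*(-14 + 7*4)) = 130 - (95 + sqrt(-6 - 10*(-9))*(-14 + 28)) = 130 - (95 + sqrt(-6 + 90)*14) = 130 - (95 + sqrt(84)*14) = 130 - (95 + (2*sqrt(21))*14) = 130 - (95 + 28*sqrt(21)) = 130 + (-95 - 28*sqrt(21)) = 35 - 28*sqrt(21)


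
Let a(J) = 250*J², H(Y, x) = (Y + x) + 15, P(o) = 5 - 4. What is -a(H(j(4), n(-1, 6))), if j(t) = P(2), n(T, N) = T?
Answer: -56250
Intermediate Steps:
P(o) = 1
j(t) = 1
H(Y, x) = 15 + Y + x
-a(H(j(4), n(-1, 6))) = -250*(15 + 1 - 1)² = -250*15² = -250*225 = -1*56250 = -56250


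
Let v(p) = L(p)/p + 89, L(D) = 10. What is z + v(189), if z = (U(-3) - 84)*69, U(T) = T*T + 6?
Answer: -882998/189 ≈ -4671.9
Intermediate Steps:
U(T) = 6 + T² (U(T) = T² + 6 = 6 + T²)
z = -4761 (z = ((6 + (-3)²) - 84)*69 = ((6 + 9) - 84)*69 = (15 - 84)*69 = -69*69 = -4761)
v(p) = 89 + 10/p (v(p) = 10/p + 89 = 89 + 10/p)
z + v(189) = -4761 + (89 + 10/189) = -4761 + 16831/189 = -882998/189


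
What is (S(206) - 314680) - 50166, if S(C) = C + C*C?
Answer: -322204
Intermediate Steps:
S(C) = C + C**2
(S(206) - 314680) - 50166 = (206*(1 + 206) - 314680) - 50166 = (206*207 - 314680) - 50166 = (42642 - 314680) - 50166 = -272038 - 50166 = -322204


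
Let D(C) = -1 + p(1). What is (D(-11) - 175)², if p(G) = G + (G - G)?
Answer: 30625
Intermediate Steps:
p(G) = G (p(G) = G + 0 = G)
D(C) = 0 (D(C) = -1 + 1 = 0)
(D(-11) - 175)² = (0 - 175)² = (-175)² = 30625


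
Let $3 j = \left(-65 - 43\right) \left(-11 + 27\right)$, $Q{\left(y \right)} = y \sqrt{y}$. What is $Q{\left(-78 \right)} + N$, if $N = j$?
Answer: $-576 - 78 i \sqrt{78} \approx -576.0 - 688.88 i$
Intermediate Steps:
$Q{\left(y \right)} = y^{\frac{3}{2}}$
$j = -576$ ($j = \frac{\left(-65 - 43\right) \left(-11 + 27\right)}{3} = \frac{\left(-108\right) 16}{3} = \frac{1}{3} \left(-1728\right) = -576$)
$N = -576$
$Q{\left(-78 \right)} + N = \left(-78\right)^{\frac{3}{2}} - 576 = - 78 i \sqrt{78} - 576 = -576 - 78 i \sqrt{78}$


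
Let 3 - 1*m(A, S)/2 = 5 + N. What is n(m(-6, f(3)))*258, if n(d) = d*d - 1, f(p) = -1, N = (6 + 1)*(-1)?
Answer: 25542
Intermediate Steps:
N = -7 (N = 7*(-1) = -7)
m(A, S) = 10 (m(A, S) = 6 - 2*(5 - 7) = 6 - 2*(-2) = 6 + 4 = 10)
n(d) = -1 + d**2 (n(d) = d**2 - 1 = -1 + d**2)
n(m(-6, f(3)))*258 = (-1 + 10**2)*258 = (-1 + 100)*258 = 99*258 = 25542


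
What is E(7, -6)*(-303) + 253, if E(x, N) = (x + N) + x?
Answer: -2171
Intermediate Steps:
E(x, N) = N + 2*x (E(x, N) = (N + x) + x = N + 2*x)
E(7, -6)*(-303) + 253 = (-6 + 2*7)*(-303) + 253 = (-6 + 14)*(-303) + 253 = 8*(-303) + 253 = -2424 + 253 = -2171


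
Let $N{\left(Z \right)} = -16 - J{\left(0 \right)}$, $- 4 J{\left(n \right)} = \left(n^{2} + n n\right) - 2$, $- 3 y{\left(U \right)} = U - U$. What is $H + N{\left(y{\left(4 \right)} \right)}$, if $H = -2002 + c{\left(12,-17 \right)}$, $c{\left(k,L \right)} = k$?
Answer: $- \frac{4013}{2} \approx -2006.5$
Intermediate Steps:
$y{\left(U \right)} = 0$ ($y{\left(U \right)} = - \frac{U - U}{3} = \left(- \frac{1}{3}\right) 0 = 0$)
$J{\left(n \right)} = \frac{1}{2} - \frac{n^{2}}{2}$ ($J{\left(n \right)} = - \frac{\left(n^{2} + n n\right) - 2}{4} = - \frac{\left(n^{2} + n^{2}\right) - 2}{4} = - \frac{2 n^{2} - 2}{4} = - \frac{-2 + 2 n^{2}}{4} = \frac{1}{2} - \frac{n^{2}}{2}$)
$N{\left(Z \right)} = - \frac{33}{2}$ ($N{\left(Z \right)} = -16 - \left(\frac{1}{2} - \frac{0^{2}}{2}\right) = -16 - \left(\frac{1}{2} - 0\right) = -16 - \left(\frac{1}{2} + 0\right) = -16 - \frac{1}{2} = - \frac{33}{2}$)
$H = -1990$ ($H = -2002 + 12 = -1990$)
$H + N{\left(y{\left(4 \right)} \right)} = -1990 - \frac{33}{2} = - \frac{4013}{2}$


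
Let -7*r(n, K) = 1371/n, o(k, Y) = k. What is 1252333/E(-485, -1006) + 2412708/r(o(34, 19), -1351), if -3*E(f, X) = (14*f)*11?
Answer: -14294559119377/34133330 ≈ -4.1879e+5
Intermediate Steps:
r(n, K) = -1371/(7*n)
E(f, X) = -154*f/3 (E(f, X) = -14*f*11/3 = -154*f/3)
1252333/E(-485, -1006) + 2412708/r(o(34, 19), -1351) = 1252333/((-154/3*(-485))) + 2412708/((-1371/7/34)) = 1252333/(74690/3) + 2412708/((-1371/7*1/34)) = 1252333*(3/74690) + 2412708/(-1371/238) = 3756999/74690 + 2412708*(-238/1371) = 3756999/74690 - 191408168/457 = -14294559119377/34133330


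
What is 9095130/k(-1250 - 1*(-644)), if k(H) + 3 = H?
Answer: -3031710/203 ≈ -14935.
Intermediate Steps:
k(H) = -3 + H
9095130/k(-1250 - 1*(-644)) = 9095130/(-3 + (-1250 - 1*(-644))) = 9095130/(-3 + (-1250 + 644)) = 9095130/(-3 - 606) = 9095130/(-609) = 9095130*(-1/609) = -3031710/203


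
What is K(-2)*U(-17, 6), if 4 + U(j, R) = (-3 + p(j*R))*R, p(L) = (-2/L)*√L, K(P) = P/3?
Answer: 44/3 - 4*I*√102/51 ≈ 14.667 - 0.79212*I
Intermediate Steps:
K(P) = P/3 (K(P) = P*(⅓) = P/3)
p(L) = -2/√L
U(j, R) = -4 + R*(-3 - 2/√(R*j)) (U(j, R) = -4 + (-3 - 2/√(R*j))*R = -4 + R*(-3 - 2/√(R*j)))
K(-2)*U(-17, 6) = ((⅓)*(-2))*(-4 - 3*6 - 2*6/√(6*(-17))) = -2*(-4 - 18 - 2*6/√(-102))/3 = -2*(-4 - 18 - 2*6*(-I*√102/102))/3 = -2*(-4 - 18 + 2*I*√102/17)/3 = -2*(-22 + 2*I*√102/17)/3 = 44/3 - 4*I*√102/51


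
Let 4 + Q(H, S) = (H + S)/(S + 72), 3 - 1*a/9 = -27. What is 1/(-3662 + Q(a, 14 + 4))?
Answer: -5/18314 ≈ -0.00027302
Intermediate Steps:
a = 270 (a = 27 - 9*(-27) = 27 + 243 = 270)
Q(H, S) = -4 + (H + S)/(72 + S) (Q(H, S) = -4 + (H + S)/(S + 72) = -4 + (H + S)/(72 + S))
1/(-3662 + Q(a, 14 + 4)) = 1/(-3662 + (-288 + 270 - 3*(14 + 4))/(72 + (14 + 4))) = 1/(-3662 + (-288 + 270 - 3*18)/(72 + 18)) = 1/(-3662 + (-288 + 270 - 54)/90) = 1/(-3662 + (1/90)*(-72)) = 1/(-3662 - 4/5) = 1/(-18314/5) = -5/18314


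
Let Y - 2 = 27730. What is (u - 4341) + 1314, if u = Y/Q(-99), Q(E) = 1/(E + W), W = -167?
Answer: -7379739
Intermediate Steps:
Y = 27732 (Y = 2 + 27730 = 27732)
Q(E) = 1/(-167 + E) (Q(E) = 1/(E - 167) = 1/(-167 + E))
u = -7376712 (u = 27732/(1/(-167 - 99)) = 27732/(1/(-266)) = 27732/(-1/266) = 27732*(-266) = -7376712)
(u - 4341) + 1314 = (-7376712 - 4341) + 1314 = -7381053 + 1314 = -7379739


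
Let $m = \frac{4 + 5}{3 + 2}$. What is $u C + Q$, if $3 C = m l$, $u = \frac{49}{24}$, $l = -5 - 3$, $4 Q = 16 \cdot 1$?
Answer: $- \frac{29}{5} \approx -5.8$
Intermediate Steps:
$Q = 4$ ($Q = \frac{16 \cdot 1}{4} = \frac{1}{4} \cdot 16 = 4$)
$l = -8$
$u = \frac{49}{24}$ ($u = 49 \cdot \frac{1}{24} = \frac{49}{24} \approx 2.0417$)
$m = \frac{9}{5} \approx 1.8$
$C = - \frac{24}{5}$ ($C = \frac{\frac{9}{5} \left(-8\right)}{3} = \frac{1}{3} \left(- \frac{72}{5}\right) = - \frac{24}{5} \approx -4.8$)
$u C + Q = \frac{49}{24} \left(- \frac{24}{5}\right) + 4 = - \frac{49}{5} + 4 = - \frac{29}{5}$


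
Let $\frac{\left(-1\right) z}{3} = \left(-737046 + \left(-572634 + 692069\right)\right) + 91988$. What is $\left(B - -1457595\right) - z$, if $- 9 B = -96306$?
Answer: $- \frac{325720}{3} \approx -1.0857 \cdot 10^{5}$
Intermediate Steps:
$B = \frac{32102}{3}$ ($B = \left(- \frac{1}{9}\right) \left(-96306\right) = \frac{32102}{3} \approx 10701.0$)
$z = 1576869$ ($z = - 3 \left(\left(-737046 + \left(-572634 + 692069\right)\right) + 91988\right) = - 3 \left(\left(-737046 + 119435\right) + 91988\right) = - 3 \left(-617611 + 91988\right) = \left(-3\right) \left(-525623\right) = 1576869$)
$\left(B - -1457595\right) - z = \left(\frac{32102}{3} - -1457595\right) - 1576869 = \left(\frac{32102}{3} + 1457595\right) - 1576869 = \frac{4404887}{3} - 1576869 = - \frac{325720}{3}$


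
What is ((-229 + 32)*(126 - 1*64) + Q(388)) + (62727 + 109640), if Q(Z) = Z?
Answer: 160541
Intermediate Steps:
((-229 + 32)*(126 - 1*64) + Q(388)) + (62727 + 109640) = ((-229 + 32)*(126 - 1*64) + 388) + (62727 + 109640) = (-197*(126 - 64) + 388) + 172367 = (-197*62 + 388) + 172367 = (-12214 + 388) + 172367 = -11826 + 172367 = 160541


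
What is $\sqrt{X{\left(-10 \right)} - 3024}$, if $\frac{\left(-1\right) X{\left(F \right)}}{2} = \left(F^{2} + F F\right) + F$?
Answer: $2 i \sqrt{851} \approx 58.344 i$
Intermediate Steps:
$X{\left(F \right)} = - 4 F^{2} - 2 F$ ($X{\left(F \right)} = - 2 \left(\left(F^{2} + F F\right) + F\right) = - 2 \left(\left(F^{2} + F^{2}\right) + F\right) = - 2 \left(2 F^{2} + F\right) = - 2 \left(F + 2 F^{2}\right) = - 4 F^{2} - 2 F$)
$\sqrt{X{\left(-10 \right)} - 3024} = \sqrt{\left(-2\right) \left(-10\right) \left(1 + 2 \left(-10\right)\right) - 3024} = \sqrt{\left(-2\right) \left(-10\right) \left(1 - 20\right) - 3024} = \sqrt{\left(-2\right) \left(-10\right) \left(-19\right) - 3024} = \sqrt{-380 - 3024} = \sqrt{-3404} = 2 i \sqrt{851}$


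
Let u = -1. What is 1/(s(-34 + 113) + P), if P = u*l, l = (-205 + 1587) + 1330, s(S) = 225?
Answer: -1/2487 ≈ -0.00040209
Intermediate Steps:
l = 2712 (l = 1382 + 1330 = 2712)
P = -2712 (P = -1*2712 = -2712)
1/(s(-34 + 113) + P) = 1/(225 - 2712) = 1/(-2487) = -1/2487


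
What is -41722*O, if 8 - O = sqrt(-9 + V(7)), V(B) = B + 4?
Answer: -333776 + 41722*sqrt(2) ≈ -2.7477e+5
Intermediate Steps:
V(B) = 4 + B
O = 8 - sqrt(2) (O = 8 - sqrt(-9 + (4 + 7)) = 8 - sqrt(-9 + 11) = 8 - sqrt(2) ≈ 6.5858)
-41722*O = -41722*(8 - sqrt(2)) = -333776 + 41722*sqrt(2)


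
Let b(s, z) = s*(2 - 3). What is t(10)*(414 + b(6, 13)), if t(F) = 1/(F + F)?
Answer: 102/5 ≈ 20.400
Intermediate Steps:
t(F) = 1/(2*F)
b(s, z) = -s (b(s, z) = s*(-1) = -s)
t(10)*(414 + b(6, 13)) = ((½)/10)*(414 - 1*6) = ((½)*(⅒))*(414 - 6) = (1/20)*408 = 102/5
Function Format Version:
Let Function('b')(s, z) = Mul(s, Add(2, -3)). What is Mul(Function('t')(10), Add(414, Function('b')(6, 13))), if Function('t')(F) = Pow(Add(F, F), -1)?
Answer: Rational(102, 5) ≈ 20.400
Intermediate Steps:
Function('t')(F) = Mul(Rational(1, 2), Pow(F, -1)) (Function('t')(F) = Pow(Mul(2, F), -1) = Mul(Rational(1, 2), Pow(F, -1)))
Function('b')(s, z) = Mul(-1, s) (Function('b')(s, z) = Mul(s, -1) = Mul(-1, s))
Mul(Function('t')(10), Add(414, Function('b')(6, 13))) = Mul(Mul(Rational(1, 2), Pow(10, -1)), Add(414, Mul(-1, 6))) = Mul(Mul(Rational(1, 2), Rational(1, 10)), Add(414, -6)) = Mul(Rational(1, 20), 408) = Rational(102, 5)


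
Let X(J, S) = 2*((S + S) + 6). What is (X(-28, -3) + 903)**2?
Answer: 815409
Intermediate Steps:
X(J, S) = 12 + 4*S (X(J, S) = 2*(2*S + 6) = 2*(6 + 2*S) = 12 + 4*S)
(X(-28, -3) + 903)**2 = ((12 + 4*(-3)) + 903)**2 = ((12 - 12) + 903)**2 = (0 + 903)**2 = 903**2 = 815409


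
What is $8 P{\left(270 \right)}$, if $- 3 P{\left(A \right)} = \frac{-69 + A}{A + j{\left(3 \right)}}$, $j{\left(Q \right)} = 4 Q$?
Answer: $- \frac{268}{141} \approx -1.9007$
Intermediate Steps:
$P{\left(A \right)} = - \frac{-69 + A}{3 \left(12 + A\right)}$ ($P{\left(A \right)} = - \frac{\left(-69 + A\right) \frac{1}{A + 4 \cdot 3}}{3} = - \frac{\left(-69 + A\right) \frac{1}{A + 12}}{3} = - \frac{\left(-69 + A\right) \frac{1}{12 + A}}{3} = - \frac{\frac{1}{12 + A} \left(-69 + A\right)}{3} = - \frac{-69 + A}{3 \left(12 + A\right)}$)
$8 P{\left(270 \right)} = 8 \frac{69 - 270}{3 \left(12 + 270\right)} = 8 \frac{69 - 270}{3 \cdot 282} = 8 \cdot \frac{1}{3} \cdot \frac{1}{282} \left(-201\right) = 8 \left(- \frac{67}{282}\right) = - \frac{268}{141}$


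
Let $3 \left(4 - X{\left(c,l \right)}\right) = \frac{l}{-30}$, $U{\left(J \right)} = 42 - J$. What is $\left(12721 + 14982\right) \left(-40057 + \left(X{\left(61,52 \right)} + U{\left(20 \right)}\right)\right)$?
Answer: $- \frac{49903325407}{45} \approx -1.109 \cdot 10^{9}$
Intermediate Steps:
$X{\left(c,l \right)} = 4 + \frac{l}{90}$ ($X{\left(c,l \right)} = 4 - \frac{l \frac{1}{-30}}{3} = 4 - \frac{l \left(- \frac{1}{30}\right)}{3} = 4 - \frac{\left(- \frac{1}{30}\right) l}{3} = 4 + \frac{l}{90}$)
$\left(12721 + 14982\right) \left(-40057 + \left(X{\left(61,52 \right)} + U{\left(20 \right)}\right)\right) = \left(12721 + 14982\right) \left(-40057 + \left(\left(4 + \frac{1}{90} \cdot 52\right) + \left(42 - 20\right)\right)\right) = 27703 \left(-40057 + \left(\left(4 + \frac{26}{45}\right) + \left(42 - 20\right)\right)\right) = 27703 \left(-40057 + \left(\frac{206}{45} + 22\right)\right) = 27703 \left(-40057 + \frac{1196}{45}\right) = 27703 \left(- \frac{1801369}{45}\right) = - \frac{49903325407}{45}$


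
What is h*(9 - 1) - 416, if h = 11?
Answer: -328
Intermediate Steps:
h*(9 - 1) - 416 = 11*(9 - 1) - 416 = 11*8 - 416 = 88 - 416 = -328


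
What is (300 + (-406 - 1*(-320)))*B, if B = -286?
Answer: -61204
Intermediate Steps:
(300 + (-406 - 1*(-320)))*B = (300 + (-406 - 1*(-320)))*(-286) = (300 + (-406 + 320))*(-286) = (300 - 86)*(-286) = 214*(-286) = -61204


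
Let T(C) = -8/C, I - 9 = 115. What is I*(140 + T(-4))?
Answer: 17608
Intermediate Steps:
I = 124 (I = 9 + 115 = 124)
I*(140 + T(-4)) = 124*(140 - 8/(-4)) = 124*(140 - 8*(-¼)) = 124*(140 + 2) = 124*142 = 17608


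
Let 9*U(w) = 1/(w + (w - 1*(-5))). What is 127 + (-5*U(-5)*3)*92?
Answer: 473/3 ≈ 157.67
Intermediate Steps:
U(w) = 1/(9*(5 + 2*w)) (U(w) = 1/(9*(w + (w - 1*(-5)))) = 1/(9*(w + (w + 5))) = 1/(9*(w + (5 + w))) = 1/(9*(5 + 2*w)))
127 + (-5*U(-5)*3)*92 = 127 + (-5/(9*(5 + 2*(-5)))*3)*92 = 127 + (-5/(9*(5 - 10))*3)*92 = 127 + (-5/(9*(-5))*3)*92 = 127 + (-5*(-1)/(9*5)*3)*92 = 127 + (-5*(-1/45)*3)*92 = 127 + ((⅑)*3)*92 = 127 + (⅓)*92 = 127 + 92/3 = 473/3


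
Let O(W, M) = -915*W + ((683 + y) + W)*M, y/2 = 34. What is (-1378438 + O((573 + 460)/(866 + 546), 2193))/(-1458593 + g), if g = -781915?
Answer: -190224617/1581798648 ≈ -0.12026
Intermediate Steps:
y = 68 (y = 2*34 = 68)
O(W, M) = -915*W + M*(751 + W) (O(W, M) = -915*W + ((683 + 68) + W)*M = -915*W + (751 + W)*M = -915*W + M*(751 + W))
(-1378438 + O((573 + 460)/(866 + 546), 2193))/(-1458593 + g) = (-1378438 + (-915*(573 + 460)/(866 + 546) + 751*2193 + 2193*((573 + 460)/(866 + 546))))/(-1458593 - 781915) = (-1378438 + (-945195/1412 + 1646943 + 2193*(1033/1412)))/(-2240508) = (-1378438 + (-945195/1412 + 1646943 + 2193*(1033*(1/1412))))*(-1/2240508) = (-1378438 + (-915*1033/1412 + 1646943 + 2193*(1033/1412)))*(-1/2240508) = (-1378438 + (-945195/1412 + 1646943 + 2265369/1412))*(-1/2240508) = (-1378438 + 1163401845/706)*(-1/2240508) = (190224617/706)*(-1/2240508) = -190224617/1581798648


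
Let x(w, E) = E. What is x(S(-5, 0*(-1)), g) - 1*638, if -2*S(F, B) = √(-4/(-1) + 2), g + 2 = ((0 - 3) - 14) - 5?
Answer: -662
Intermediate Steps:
g = -24 (g = -2 + (((0 - 3) - 14) - 5) = -2 + ((-3 - 14) - 5) = -2 + (-17 - 5) = -2 - 22 = -24)
S(F, B) = -√6/2 (S(F, B) = -√(-4/(-1) + 2)/2 = -√(-4*(-1) + 2)/2 = -√(4 + 2)/2 = -√6/2)
x(S(-5, 0*(-1)), g) - 1*638 = -24 - 1*638 = -24 - 638 = -662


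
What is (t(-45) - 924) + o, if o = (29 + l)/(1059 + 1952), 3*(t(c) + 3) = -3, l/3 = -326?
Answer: -2795157/3011 ≈ -928.32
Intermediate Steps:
l = -978 (l = 3*(-326) = -978)
t(c) = -4 (t(c) = -3 + (⅓)*(-3) = -3 - 1 = -4)
o = -949/3011 (o = (29 - 978)/(1059 + 1952) = -949/3011 ≈ -0.31518)
(t(-45) - 924) + o = (-4 - 924) - 949/3011 = -928 - 949/3011 = -2795157/3011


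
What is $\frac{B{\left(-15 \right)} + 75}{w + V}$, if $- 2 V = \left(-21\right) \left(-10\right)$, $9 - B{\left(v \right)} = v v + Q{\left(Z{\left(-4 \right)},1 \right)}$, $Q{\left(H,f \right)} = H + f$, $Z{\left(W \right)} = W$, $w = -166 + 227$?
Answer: $\frac{69}{22} \approx 3.1364$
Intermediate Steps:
$w = 61$
$B{\left(v \right)} = 12 - v^{2}$ ($B{\left(v \right)} = 9 - \left(v v + \left(-4 + 1\right)\right) = 9 - \left(v^{2} - 3\right) = 9 - \left(-3 + v^{2}\right) = 12 - v^{2}$)
$V = -105$ ($V = - \frac{\left(-21\right) \left(-10\right)}{2} = \left(- \frac{1}{2}\right) 210 = -105$)
$\frac{B{\left(-15 \right)} + 75}{w + V} = \frac{\left(12 - \left(-15\right)^{2}\right) + 75}{61 - 105} = \frac{\left(12 - 225\right) + 75}{-44} = \left(\left(12 - 225\right) + 75\right) \left(- \frac{1}{44}\right) = \left(-213 + 75\right) \left(- \frac{1}{44}\right) = \left(-138\right) \left(- \frac{1}{44}\right) = \frac{69}{22}$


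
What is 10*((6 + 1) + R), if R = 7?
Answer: 140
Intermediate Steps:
10*((6 + 1) + R) = 10*((6 + 1) + 7) = 10*(7 + 7) = 10*14 = 140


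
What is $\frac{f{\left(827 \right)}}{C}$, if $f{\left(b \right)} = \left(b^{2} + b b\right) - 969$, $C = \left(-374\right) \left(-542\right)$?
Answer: $\frac{1366889}{202708} \approx 6.7431$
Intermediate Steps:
$C = 202708$
$f{\left(b \right)} = -969 + 2 b^{2}$ ($f{\left(b \right)} = \left(b^{2} + b^{2}\right) - 969 = 2 b^{2} - 969 = -969 + 2 b^{2}$)
$\frac{f{\left(827 \right)}}{C} = \frac{-969 + 2 \cdot 827^{2}}{202708} = \left(-969 + 2 \cdot 683929\right) \frac{1}{202708} = \left(-969 + 1367858\right) \frac{1}{202708} = 1366889 \cdot \frac{1}{202708} = \frac{1366889}{202708}$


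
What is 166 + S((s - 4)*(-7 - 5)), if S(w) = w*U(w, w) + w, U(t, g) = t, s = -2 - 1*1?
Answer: 7306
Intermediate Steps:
s = -3 (s = -2 - 1 = -3)
S(w) = w + w**2 (S(w) = w*w + w = w**2 + w = w + w**2)
166 + S((s - 4)*(-7 - 5)) = 166 + ((-3 - 4)*(-7 - 5))*(1 + (-3 - 4)*(-7 - 5)) = 166 + (-7*(-12))*(1 - 7*(-12)) = 166 + 84*(1 + 84) = 166 + 84*85 = 166 + 7140 = 7306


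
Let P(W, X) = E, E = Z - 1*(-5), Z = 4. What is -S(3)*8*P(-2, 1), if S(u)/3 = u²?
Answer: -1944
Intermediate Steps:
S(u) = 3*u²
E = 9 (E = 4 - 1*(-5) = 4 + 5 = 9)
P(W, X) = 9
-S(3)*8*P(-2, 1) = -(3*3²)*8*9 = -(3*9)*8*9 = -27*8*9 = -216*9 = -1*1944 = -1944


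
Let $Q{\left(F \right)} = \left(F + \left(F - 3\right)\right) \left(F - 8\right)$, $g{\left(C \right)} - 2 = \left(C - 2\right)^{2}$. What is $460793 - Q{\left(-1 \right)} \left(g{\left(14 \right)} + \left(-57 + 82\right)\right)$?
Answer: $453098$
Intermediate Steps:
$g{\left(C \right)} = 2 + \left(-2 + C\right)^{2}$ ($g{\left(C \right)} = 2 + \left(C - 2\right)^{2} = 2 + \left(-2 + C\right)^{2}$)
$Q{\left(F \right)} = \left(-8 + F\right) \left(-3 + 2 F\right)$ ($Q{\left(F \right)} = \left(F + \left(F - 3\right)\right) \left(-8 + F\right) = \left(F + \left(-3 + F\right)\right) \left(-8 + F\right) = \left(-3 + 2 F\right) \left(-8 + F\right) = \left(-8 + F\right) \left(-3 + 2 F\right)$)
$460793 - Q{\left(-1 \right)} \left(g{\left(14 \right)} + \left(-57 + 82\right)\right) = 460793 - \left(24 - -19 + 2 \left(-1\right)^{2}\right) \left(\left(2 + \left(-2 + 14\right)^{2}\right) + \left(-57 + 82\right)\right) = 460793 - \left(24 + 19 + 2 \cdot 1\right) \left(\left(2 + 12^{2}\right) + 25\right) = 460793 - \left(24 + 19 + 2\right) \left(\left(2 + 144\right) + 25\right) = 460793 - 45 \left(146 + 25\right) = 460793 - 45 \cdot 171 = 460793 - 7695 = 453098$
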